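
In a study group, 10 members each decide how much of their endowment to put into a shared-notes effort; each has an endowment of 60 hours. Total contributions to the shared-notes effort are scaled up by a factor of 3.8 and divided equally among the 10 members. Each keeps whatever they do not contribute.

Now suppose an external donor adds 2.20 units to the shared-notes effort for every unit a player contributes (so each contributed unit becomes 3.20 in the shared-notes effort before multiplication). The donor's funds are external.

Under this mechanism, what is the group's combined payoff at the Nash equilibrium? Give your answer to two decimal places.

7296.00 hours

With the mechanism, a contributed unit returns 3.8 × 3.20 / 10 = 1.2160 per unit of net cost to the contributor — now above 1 — so contributing fully is weakly dominant for every player.
So the Nash equilibrium is full contribution by all 10; the group earns 3.8 × 3.20 × 600 = 7296.00.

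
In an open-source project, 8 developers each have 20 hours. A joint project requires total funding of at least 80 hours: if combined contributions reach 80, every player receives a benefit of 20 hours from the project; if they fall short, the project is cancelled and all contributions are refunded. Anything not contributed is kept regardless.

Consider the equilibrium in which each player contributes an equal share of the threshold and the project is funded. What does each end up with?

Equal share of the threshold: 80/8 = 10.
At this profile no one gains by cutting their contribution: any cut drops the total below 80, the project is cancelled, contributions are refunded, and the deviator ends with 20, which is less than 20 − 10 + 20 = 30. Contributing more than 10 just wastes the excess. So contributing exactly 10 is a best response.
Each player's payoff: 20 − 10 + 20 = 30.

30 hours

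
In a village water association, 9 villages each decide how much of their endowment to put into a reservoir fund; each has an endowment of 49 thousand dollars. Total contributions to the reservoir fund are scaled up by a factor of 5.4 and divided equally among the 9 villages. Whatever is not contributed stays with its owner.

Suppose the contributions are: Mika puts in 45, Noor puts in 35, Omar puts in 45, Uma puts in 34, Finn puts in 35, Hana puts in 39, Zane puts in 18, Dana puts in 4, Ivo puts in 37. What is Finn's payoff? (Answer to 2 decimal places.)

Total contributed: 45 + 35 + 45 + 34 + 35 + 39 + 18 + 4 + 37 = 292.
Each receives 5.4 × 292 / 9 = 175.20 from the reservoir fund.
Finn keeps 49 − 35 = 14, so Finn's payoff is 14 + 175.20 = 189.20.

189.20 thousand dollars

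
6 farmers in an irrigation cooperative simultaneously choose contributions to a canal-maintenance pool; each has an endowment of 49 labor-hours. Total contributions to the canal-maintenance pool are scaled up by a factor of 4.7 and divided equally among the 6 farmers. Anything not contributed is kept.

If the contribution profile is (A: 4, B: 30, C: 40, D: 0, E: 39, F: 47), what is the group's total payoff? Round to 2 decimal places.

886.00 labor-hours

Total contributed: 4 + 30 + 40 + 0 + 39 + 47 = 160; total kept: 6 × 49 − 160 = 134.
The canal-maintenance pool pays out 4.7 × 160 = 752.00 in aggregate.
Group total = 134 + 752.00 = 886.00.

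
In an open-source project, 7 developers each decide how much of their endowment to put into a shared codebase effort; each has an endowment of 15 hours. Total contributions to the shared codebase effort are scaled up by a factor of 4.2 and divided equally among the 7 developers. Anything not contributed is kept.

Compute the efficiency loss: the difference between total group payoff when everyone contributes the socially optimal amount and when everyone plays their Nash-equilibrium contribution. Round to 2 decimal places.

336.00 hours

Each contributed unit returns 4.2/7 = 0.6000 to its contributor — below 1 — so contributing 0 is dominant for every player. At the Nash equilibrium everyone keeps their 15, and the group total is 7 × 15 = 105.
Each contributed unit returns 4.200 to the group as a whole (0.6000 to each of 7 players), which exceeds 1, so the social optimum is full contribution: group total = 4.200 × 105 = 441.00.
Efficiency loss = 441.00 − 105 = 336.00.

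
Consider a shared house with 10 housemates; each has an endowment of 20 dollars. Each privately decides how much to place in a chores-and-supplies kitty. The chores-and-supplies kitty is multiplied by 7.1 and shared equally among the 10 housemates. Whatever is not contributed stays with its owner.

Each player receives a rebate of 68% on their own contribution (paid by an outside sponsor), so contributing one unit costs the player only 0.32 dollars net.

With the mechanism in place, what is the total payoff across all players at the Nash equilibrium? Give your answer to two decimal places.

With the mechanism, a contributed unit returns (7.1/10) / 0.32 = 2.2188 per unit of net cost to the contributor — now above 1 — so contributing fully is weakly dominant for every player.
So the Nash equilibrium is full contribution by all 10; the group earns 10 × (20 × 0.68 + 7.1 × 20) = 1556.00.

1556.00 dollars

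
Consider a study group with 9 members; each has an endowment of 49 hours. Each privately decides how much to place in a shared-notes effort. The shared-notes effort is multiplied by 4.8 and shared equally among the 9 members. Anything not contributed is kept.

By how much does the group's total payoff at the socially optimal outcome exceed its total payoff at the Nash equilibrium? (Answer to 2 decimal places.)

Each contributed unit returns 4.8/9 = 0.5333 to its contributor — below 1 — so contributing 0 is dominant for every player. At the Nash equilibrium everyone keeps their 49, and the group total is 9 × 49 = 441.
Each contributed unit returns 4.800 to the group as a whole (0.5333 to each of 9 players), which exceeds 1, so the social optimum is full contribution: group total = 4.800 × 441 = 2116.80.
Efficiency loss = 2116.80 − 441 = 1675.80.

1675.80 hours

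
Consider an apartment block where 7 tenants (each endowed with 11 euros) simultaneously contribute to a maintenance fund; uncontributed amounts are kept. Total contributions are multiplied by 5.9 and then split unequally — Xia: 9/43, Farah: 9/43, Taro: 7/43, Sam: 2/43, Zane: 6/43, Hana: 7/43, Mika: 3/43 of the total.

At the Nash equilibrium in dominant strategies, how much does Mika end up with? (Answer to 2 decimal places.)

20.06 euros

A player with share s gets back 5.9·s per unit contributed, so full contribution is dominant for anyone with s > 1/5.9 = 0.1695 and zero contribution is dominant for anyone below.
Xia and Farah clear that bar, contributing 11 each; the remaining 5 contribute 0. Total contributed: 22.
Mika keeps 11 and receives 5.9 × 22 × 3/43 = 9.06 from the maintenance fund, for a payoff of 20.06.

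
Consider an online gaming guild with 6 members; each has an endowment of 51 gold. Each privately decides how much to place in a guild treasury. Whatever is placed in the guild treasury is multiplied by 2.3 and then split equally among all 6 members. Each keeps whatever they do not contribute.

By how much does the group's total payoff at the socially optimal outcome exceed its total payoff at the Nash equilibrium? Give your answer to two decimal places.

Each contributed unit returns 2.3/6 = 0.3833 to its contributor — below 1 — so contributing 0 is dominant for every player. At the Nash equilibrium everyone keeps their 51, and the group total is 6 × 51 = 306.
Each contributed unit returns 2.300 to the group as a whole (0.3833 to each of 6 players), which exceeds 1, so the social optimum is full contribution: group total = 2.300 × 306 = 703.80.
Efficiency loss = 703.80 − 306 = 397.80.

397.80 gold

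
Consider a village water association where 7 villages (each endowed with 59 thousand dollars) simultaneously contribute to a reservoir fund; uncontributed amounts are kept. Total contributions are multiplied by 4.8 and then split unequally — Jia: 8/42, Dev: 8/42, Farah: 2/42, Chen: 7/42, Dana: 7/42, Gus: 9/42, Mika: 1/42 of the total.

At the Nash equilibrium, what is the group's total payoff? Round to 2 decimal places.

For player j, contributing a unit is worthwhile iff 4.8 × (j's share) ≥ 1, i.e. iff j's share is at least 0.2083.
The only share above 0.2083 is Gus's 9/42, contributing 59; the remaining 6 contribute 0. Total contributed: 59.
The reservoir fund pays out 4.8 × 59 = 283.20 in total (split across the unequal shares, but the aggregate is all that matters for the group sum).
The 6 free-riders keep 59 each, adding 354. Group total = 354 + 283.20 = 637.20.

637.20 thousand dollars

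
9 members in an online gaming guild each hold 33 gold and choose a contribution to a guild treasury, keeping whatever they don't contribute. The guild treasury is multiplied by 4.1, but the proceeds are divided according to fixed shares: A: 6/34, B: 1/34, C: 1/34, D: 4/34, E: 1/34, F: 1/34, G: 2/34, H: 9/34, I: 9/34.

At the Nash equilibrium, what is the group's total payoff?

501.60 gold

A player with share s gets back 4.1·s per unit contributed, so full contribution is dominant for anyone with s > 1/4.1 = 0.2439 and zero contribution is dominant for anyone below.
H and I are above the threshold, contributing 33 each; the remaining 7 contribute 0. Total contributed: 66.
The guild treasury pays out 4.1 × 66 = 270.60 in total (split across the unequal shares, but the aggregate is all that matters for the group sum).
The 7 free-riders keep 33 each, adding 231. Group total = 231 + 270.60 = 501.60.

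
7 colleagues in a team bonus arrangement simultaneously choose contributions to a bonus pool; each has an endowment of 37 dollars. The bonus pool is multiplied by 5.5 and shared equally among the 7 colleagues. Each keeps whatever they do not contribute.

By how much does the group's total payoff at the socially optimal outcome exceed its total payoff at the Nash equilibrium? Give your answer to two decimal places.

Each contributed unit returns 5.5/7 = 0.7857 to its contributor — below 1 — so contributing 0 is dominant for every player. At the Nash equilibrium everyone keeps their 37, and the group total is 7 × 37 = 259.
Each contributed unit returns 5.500 to the group as a whole (0.7857 to each of 7 players), which exceeds 1, so the social optimum is full contribution: group total = 5.500 × 259 = 1424.50.
Efficiency loss = 1424.50 − 259 = 1165.50.

1165.50 dollars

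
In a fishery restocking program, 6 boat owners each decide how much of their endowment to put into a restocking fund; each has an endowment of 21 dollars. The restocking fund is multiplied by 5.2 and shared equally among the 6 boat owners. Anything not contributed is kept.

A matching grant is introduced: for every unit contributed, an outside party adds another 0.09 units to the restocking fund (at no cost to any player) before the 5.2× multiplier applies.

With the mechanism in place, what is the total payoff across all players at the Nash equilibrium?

With the mechanism, a contributed unit returns 5.2 × 1.09 / 6 = 0.9447 per unit of net cost — still below 1 — so contributing 0 remains dominant for every player.
At the Nash equilibrium no one contributes; group total payoff = 6 × 21 = 126.

126.00 dollars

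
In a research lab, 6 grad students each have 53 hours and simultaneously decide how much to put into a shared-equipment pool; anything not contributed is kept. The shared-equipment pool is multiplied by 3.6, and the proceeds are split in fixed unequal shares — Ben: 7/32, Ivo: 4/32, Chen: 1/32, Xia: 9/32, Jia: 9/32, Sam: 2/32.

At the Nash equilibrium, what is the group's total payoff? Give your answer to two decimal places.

Each unit j contributes comes back to j as 3.6 × (j's share), so j prefers to contribute only if that share exceeds 1/3.6 = 0.2778; otherwise keeping the unit dominates.
Xia and Jia clear that bar, contributing 53 each; the remaining 4 contribute 0. Total contributed: 106.
The shared-equipment pool pays out 3.6 × 106 = 381.60 in total (split across the unequal shares, but the aggregate is all that matters for the group sum).
The 4 free-riders keep 53 each, adding 212. Group total = 212 + 381.60 = 593.60.

593.60 hours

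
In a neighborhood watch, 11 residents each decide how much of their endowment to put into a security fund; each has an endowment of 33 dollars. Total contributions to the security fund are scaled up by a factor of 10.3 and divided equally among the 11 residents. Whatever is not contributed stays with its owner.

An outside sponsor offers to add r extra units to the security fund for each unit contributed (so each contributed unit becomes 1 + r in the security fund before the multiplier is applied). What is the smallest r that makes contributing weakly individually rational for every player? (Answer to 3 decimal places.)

0.068

With matching at rate r, one contributed unit becomes (1 + r) in the security fund and returns 10.3 × (1 + r) / 11 to the contributor.
Setting this equal to 1: 1 + r = 11/10.3 = 1.0680.
So the minimum matching rate is r = 1.0680 − 1 = 0.068.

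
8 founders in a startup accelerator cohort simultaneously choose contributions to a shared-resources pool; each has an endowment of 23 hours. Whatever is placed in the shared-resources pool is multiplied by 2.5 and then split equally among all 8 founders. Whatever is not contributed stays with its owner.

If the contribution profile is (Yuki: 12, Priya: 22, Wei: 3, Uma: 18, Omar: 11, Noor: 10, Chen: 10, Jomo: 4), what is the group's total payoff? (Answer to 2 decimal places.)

Total contributed: 12 + 22 + 3 + 18 + 11 + 10 + 10 + 4 = 90; total kept: 8 × 23 − 90 = 94.
The shared-resources pool pays out 2.5 × 90 = 225.00 in aggregate.
Group total = 94 + 225.00 = 319.00.

319.00 hours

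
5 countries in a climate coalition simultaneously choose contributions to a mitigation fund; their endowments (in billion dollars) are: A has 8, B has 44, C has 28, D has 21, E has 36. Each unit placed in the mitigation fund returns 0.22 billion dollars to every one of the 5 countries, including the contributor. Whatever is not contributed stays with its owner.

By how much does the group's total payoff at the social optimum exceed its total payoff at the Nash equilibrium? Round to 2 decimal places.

13.70 billion dollars

The private return per contributed unit is 0.22 < 1 for everyone, so the Nash equilibrium is zero contribution and the group total is Σ E_j = 8 + 44 + 28 + 21 + 36 = 137.
Each contributed unit returns 1.100 to the group, so the social optimum is full contribution by everyone: group total = 1.100 × 137 = 150.70.
Efficiency loss = (1.100 − 1) × 137 = 13.70.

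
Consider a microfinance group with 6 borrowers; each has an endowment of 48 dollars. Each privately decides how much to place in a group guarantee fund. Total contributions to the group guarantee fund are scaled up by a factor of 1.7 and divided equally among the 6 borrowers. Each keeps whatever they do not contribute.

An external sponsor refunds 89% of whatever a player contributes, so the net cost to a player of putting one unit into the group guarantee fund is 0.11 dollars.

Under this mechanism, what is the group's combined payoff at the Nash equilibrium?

745.92 dollars

Under the mechanism each unit contributed yields (1.7/6) / 0.11 = 2.5758 back to its contributor per unit of net cost, which exceeds 1, making full contribution the dominant choice for everyone.
At the Nash equilibrium everyone contributes 48. Group total payoff = 6 × (48 × 0.89 + 1.7 × 48) = 745.92.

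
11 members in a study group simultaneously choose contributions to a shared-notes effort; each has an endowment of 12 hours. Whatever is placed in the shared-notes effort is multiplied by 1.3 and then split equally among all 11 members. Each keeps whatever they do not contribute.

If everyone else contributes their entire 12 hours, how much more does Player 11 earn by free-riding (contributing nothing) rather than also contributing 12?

Switching from a contribution of 12 to 0 lets Player 11 keep an extra 12 hours, but lowers the shared-notes effort by 12, which costs Player 11 their own share of that drop: 1.3/11 × 12 = 1.42.
Net gain = 12 − 1.42 = 10.58. The private return per contributed unit (0.1182) is below 1, so free-riding is indeed the best response regardless of what the others do.

10.58 hours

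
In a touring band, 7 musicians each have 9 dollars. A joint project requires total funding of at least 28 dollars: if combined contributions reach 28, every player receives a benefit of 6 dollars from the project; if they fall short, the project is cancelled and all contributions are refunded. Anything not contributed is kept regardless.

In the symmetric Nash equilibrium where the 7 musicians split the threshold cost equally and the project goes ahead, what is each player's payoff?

Equal share of the threshold: 28/7 = 4.
At this profile no one gains by cutting their contribution: any cut drops the total below 28, the project is cancelled, contributions are refunded, and the deviator ends with 9, which is less than 9 − 4 + 6 = 11. Contributing more than 4 just wastes the excess. So contributing exactly 4 is a best response.
Each player's payoff: 9 − 4 + 6 = 11.

11 dollars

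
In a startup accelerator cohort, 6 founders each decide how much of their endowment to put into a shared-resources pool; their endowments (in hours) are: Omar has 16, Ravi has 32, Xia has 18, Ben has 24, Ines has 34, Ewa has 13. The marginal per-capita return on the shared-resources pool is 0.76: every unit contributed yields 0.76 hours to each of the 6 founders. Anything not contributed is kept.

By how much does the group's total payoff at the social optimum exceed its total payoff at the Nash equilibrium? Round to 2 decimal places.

487.72 hours

The private return per contributed unit is 0.76 < 1 for everyone, so the Nash equilibrium is zero contribution and the group total is Σ E_j = 16 + 32 + 18 + 24 + 34 + 13 = 137.
Each contributed unit returns 4.560 to the group, so the social optimum is full contribution by everyone: group total = 4.560 × 137 = 624.72.
Efficiency loss = (4.560 − 1) × 137 = 487.72.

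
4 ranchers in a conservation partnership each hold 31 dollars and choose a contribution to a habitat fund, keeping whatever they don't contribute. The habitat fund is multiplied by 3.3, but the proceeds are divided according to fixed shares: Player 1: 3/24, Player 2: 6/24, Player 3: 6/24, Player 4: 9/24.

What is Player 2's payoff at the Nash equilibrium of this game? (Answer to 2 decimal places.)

Each unit j contributes comes back to j as 3.3 × (j's share), so j prefers to contribute only if that share exceeds 1/3.3 = 0.3030; otherwise keeping the unit dominates.
Only Player 4 (9/24) clears that bar, contributing 31; the remaining 3 contribute 0. Total contributed: 31.
Player 2 keeps 31 and receives 3.3 × 31 × 6/24 = 25.58 from the habitat fund, for a payoff of 56.58.

56.58 dollars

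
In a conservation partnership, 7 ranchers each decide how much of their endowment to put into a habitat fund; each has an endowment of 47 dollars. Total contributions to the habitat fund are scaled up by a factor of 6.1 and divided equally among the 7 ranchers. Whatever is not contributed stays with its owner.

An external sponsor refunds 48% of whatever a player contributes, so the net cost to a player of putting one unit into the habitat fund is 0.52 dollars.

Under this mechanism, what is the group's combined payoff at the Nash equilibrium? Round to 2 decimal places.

The effective private return per unit is now (6.1/7) / 0.52 = 1.6758 > 1, so every player's dominant strategy flips to full contribution.
At the Nash equilibrium everyone contributes 47. Group total payoff = 7 × (47 × 0.48 + 6.1 × 47) = 2164.82.

2164.82 dollars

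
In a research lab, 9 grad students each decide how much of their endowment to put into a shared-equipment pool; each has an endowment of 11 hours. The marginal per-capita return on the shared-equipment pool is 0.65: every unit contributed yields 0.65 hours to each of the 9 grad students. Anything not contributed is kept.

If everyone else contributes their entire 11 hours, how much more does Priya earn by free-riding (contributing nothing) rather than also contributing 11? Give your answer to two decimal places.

3.85 hours

Switching from a contribution of 11 to 0 lets Priya keep an extra 11 hours, but lowers the shared-equipment pool by 11, which costs Priya their own share of that drop: 0.65 × 11 = 7.15.
Net gain = 11 − 7.15 = 3.85. The private return per contributed unit (0.65) is below 1, so free-riding is indeed the best response regardless of what the others do.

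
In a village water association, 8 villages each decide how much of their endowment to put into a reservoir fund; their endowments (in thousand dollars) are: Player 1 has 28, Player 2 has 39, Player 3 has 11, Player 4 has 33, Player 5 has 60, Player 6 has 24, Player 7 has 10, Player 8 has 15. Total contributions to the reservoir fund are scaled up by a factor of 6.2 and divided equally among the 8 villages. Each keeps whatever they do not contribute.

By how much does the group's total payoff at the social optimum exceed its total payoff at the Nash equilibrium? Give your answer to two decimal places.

1144.00 thousand dollars

The private return per contributed unit is 6.2/8 = 0.7750 < 1 for every player regardless of endowment, so the Nash equilibrium is zero contribution and the group total is Σ E_j = 28 + 39 + 11 + 33 + 60 + 24 + 10 + 15 = 220.
Each contributed unit returns 6.200 to the group, so the social optimum is full contribution by everyone: group total = 6.200 × 220 = 1364.00.
Efficiency loss = (6.200 − 1) × 220 = 1144.00.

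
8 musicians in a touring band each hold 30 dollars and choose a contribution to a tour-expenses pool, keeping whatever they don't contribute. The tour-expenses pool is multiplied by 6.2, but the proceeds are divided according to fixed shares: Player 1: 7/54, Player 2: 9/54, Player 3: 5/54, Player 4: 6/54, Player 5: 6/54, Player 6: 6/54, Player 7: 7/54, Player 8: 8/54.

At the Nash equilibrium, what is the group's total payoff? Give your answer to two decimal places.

A player with share s gets back 6.2·s per unit contributed, so full contribution is dominant for anyone with s > 1/6.2 = 0.1613 and zero contribution is dominant for anyone below.
The only share above 0.1613 is Player 2's 9/54, contributing 30; the remaining 7 contribute 0. Total contributed: 30.
The tour-expenses pool pays out 6.2 × 30 = 186.00 in total (split across the unequal shares, but the aggregate is all that matters for the group sum).
The 7 free-riders keep 30 each, adding 210. Group total = 210 + 186.00 = 396.00.

396.00 dollars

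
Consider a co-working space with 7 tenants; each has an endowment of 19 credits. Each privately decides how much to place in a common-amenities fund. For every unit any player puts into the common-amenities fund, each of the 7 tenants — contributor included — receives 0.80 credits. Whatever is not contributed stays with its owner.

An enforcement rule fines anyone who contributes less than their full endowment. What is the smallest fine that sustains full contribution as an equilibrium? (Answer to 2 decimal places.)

Given the others contribute fully, the best deviation is to contribute 0 (any partial contribution still incurs the fine and gives up units whose private return 0.80 is below 1).
Deviating from 19 to 0 saves 19 credits but forfeits the deviator's share of the drop in the common-amenities fund: 0.80 × 19 = 15.20.
So the deviation gain is 19 − 15.20 = 3.80, and the fine must be at least 3.80 credits to wipe it out.

3.80 credits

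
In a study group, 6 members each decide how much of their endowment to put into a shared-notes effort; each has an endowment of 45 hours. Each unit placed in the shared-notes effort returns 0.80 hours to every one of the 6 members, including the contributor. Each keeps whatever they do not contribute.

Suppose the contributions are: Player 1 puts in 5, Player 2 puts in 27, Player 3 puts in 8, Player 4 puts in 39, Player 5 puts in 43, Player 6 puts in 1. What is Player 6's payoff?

Total contributed: 5 + 27 + 8 + 39 + 43 + 1 = 123.
Each receives 0.80 × 123 = 98.40 from the shared-notes effort.
Player 6 keeps 45 − 1 = 44, so Player 6's payoff is 44 + 98.40 = 142.40.

142.40 hours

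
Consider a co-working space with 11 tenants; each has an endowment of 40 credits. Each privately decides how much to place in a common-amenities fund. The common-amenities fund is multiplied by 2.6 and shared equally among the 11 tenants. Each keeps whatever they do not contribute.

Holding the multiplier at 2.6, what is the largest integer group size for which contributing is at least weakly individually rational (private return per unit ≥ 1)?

Private return per unit is 2.6/(group size), which is ≥ 1 whenever the group size is ≤ 2.6.
The largest such integer is 2.

2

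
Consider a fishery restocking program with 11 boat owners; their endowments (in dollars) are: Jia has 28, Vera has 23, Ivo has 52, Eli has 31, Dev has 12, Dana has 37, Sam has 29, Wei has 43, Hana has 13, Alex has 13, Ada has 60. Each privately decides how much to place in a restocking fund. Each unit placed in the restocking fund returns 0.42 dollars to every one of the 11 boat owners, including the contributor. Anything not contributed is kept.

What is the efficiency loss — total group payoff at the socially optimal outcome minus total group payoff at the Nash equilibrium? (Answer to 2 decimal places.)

The private return per contributed unit is 0.42 < 1 for everyone, so the Nash equilibrium is zero contribution and the group total is Σ E_j = 28 + 23 + 52 + 31 + 12 + 37 + 29 + 43 + 13 + 13 + 60 = 341.
Each contributed unit returns 4.620 to the group, so the social optimum is full contribution by everyone: group total = 4.620 × 341 = 1575.42.
Efficiency loss = (4.620 − 1) × 341 = 1234.42.

1234.42 dollars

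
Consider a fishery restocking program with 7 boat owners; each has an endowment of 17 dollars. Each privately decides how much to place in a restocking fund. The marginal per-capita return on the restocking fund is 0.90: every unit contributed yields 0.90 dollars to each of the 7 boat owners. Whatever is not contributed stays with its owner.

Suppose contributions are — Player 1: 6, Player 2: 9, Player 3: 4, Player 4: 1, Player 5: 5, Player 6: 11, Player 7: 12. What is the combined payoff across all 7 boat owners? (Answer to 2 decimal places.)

Total contributed: 6 + 9 + 4 + 1 + 5 + 11 + 12 = 48; total kept: 7 × 17 − 48 = 71.
The restocking fund pays out 0.90 × 7 × 48 = 302.40 in aggregate.
Group total = 71 + 302.40 = 373.40.

373.40 dollars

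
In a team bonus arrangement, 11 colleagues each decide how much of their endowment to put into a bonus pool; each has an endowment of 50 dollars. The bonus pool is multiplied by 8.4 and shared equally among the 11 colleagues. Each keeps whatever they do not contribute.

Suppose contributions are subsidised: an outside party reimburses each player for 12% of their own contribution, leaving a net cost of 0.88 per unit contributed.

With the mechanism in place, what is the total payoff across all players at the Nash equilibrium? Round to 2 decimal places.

550.00 dollars

The effective private return is (8.4/11) / 0.88 = 0.8678, which is still under 1, so the mechanism doesn't change anyone's dominant strategy: zero contribution.
At the Nash equilibrium no one contributes; group total payoff = 11 × 50 = 550.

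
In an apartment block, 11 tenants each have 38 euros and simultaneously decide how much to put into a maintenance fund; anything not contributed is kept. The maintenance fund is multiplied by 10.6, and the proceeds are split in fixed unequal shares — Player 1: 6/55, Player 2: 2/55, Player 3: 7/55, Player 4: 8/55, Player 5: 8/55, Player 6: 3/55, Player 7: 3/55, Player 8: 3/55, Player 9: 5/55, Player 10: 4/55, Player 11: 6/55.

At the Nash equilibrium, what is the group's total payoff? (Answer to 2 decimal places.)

Each unit j contributes comes back to j as 10.6 × (j's share), so j prefers to contribute only if that share exceeds 1/10.6 = 0.0943; otherwise keeping the unit dominates.
Player 1, Player 3, Player 4, Player 5 and Player 11 clear that bar, contributing 38 each; the remaining 6 contribute 0. Total contributed: 190.
The maintenance fund pays out 10.6 × 190 = 2014.00 in total (split across the unequal shares, but the aggregate is all that matters for the group sum).
The 6 free-riders keep 38 each, adding 228. Group total = 228 + 2014.00 = 2242.00.

2242.00 euros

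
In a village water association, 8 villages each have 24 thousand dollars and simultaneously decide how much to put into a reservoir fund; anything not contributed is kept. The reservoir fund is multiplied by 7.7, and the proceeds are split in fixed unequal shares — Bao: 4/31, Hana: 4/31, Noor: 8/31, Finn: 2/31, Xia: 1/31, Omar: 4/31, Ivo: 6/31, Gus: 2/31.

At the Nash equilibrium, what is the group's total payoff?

A player with share s gets back 7.7·s per unit contributed, so full contribution is dominant for anyone with s > 1/7.7 = 0.1299 and zero contribution is dominant for anyone below.
The shares above 0.1299 belong to Noor and Ivo, contributing 24 each; the remaining 6 contribute 0. Total contributed: 48.
The reservoir fund pays out 7.7 × 48 = 369.60 in total (split across the unequal shares, but the aggregate is all that matters for the group sum).
The 6 free-riders keep 24 each, adding 144. Group total = 144 + 369.60 = 513.60.

513.60 thousand dollars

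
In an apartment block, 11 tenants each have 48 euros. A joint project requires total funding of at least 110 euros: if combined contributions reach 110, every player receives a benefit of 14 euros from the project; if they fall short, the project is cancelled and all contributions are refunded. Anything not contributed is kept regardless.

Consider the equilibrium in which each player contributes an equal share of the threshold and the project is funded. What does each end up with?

52 euros

Equal share of the threshold: 110/11 = 10.
At this profile no one gains by cutting their contribution: any cut drops the total below 110, the project is cancelled, contributions are refunded, and the deviator ends with 48, which is less than 48 − 10 + 14 = 52. Contributing more than 10 just wastes the excess. So contributing exactly 10 is a best response.
Each player's payoff: 48 − 10 + 14 = 52.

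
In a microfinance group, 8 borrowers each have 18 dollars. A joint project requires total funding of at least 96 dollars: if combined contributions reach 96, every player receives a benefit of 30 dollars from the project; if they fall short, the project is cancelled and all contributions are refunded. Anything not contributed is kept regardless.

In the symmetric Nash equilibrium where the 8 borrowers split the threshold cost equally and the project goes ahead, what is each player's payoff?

36 dollars

Equal share of the threshold: 96/8 = 12.
At this profile no one gains by cutting their contribution: any cut drops the total below 96, the project is cancelled, contributions are refunded, and the deviator ends with 18, which is less than 18 − 12 + 30 = 36. Contributing more than 12 just wastes the excess. So contributing exactly 12 is a best response.
Each player's payoff: 18 − 12 + 30 = 36.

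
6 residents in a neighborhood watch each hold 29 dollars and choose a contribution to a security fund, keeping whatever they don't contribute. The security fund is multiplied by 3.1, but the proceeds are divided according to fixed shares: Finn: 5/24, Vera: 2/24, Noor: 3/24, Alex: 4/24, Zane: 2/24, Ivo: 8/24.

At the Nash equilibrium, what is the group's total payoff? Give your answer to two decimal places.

A player with share s gets back 3.1·s per unit contributed, so full contribution is dominant for anyone with s > 1/3.1 = 0.3226 and zero contribution is dominant for anyone below.
The only share above 0.3226 is Ivo's 8/24, contributing 29; the remaining 5 contribute 0. Total contributed: 29.
The security fund pays out 3.1 × 29 = 89.90 in total (split across the unequal shares, but the aggregate is all that matters for the group sum).
The 5 free-riders keep 29 each, adding 145. Group total = 145 + 89.90 = 234.90.

234.90 dollars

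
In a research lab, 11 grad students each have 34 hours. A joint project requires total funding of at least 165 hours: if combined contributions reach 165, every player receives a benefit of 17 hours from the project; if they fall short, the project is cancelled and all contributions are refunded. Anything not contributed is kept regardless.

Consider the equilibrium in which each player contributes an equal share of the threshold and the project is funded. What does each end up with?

Equal share of the threshold: 165/11 = 15.
At this profile no one gains by cutting their contribution: any cut drops the total below 165, the project is cancelled, contributions are refunded, and the deviator ends with 34, which is less than 34 − 15 + 17 = 36. Contributing more than 15 just wastes the excess. So contributing exactly 15 is a best response.
Each player's payoff: 34 − 15 + 17 = 36.

36 hours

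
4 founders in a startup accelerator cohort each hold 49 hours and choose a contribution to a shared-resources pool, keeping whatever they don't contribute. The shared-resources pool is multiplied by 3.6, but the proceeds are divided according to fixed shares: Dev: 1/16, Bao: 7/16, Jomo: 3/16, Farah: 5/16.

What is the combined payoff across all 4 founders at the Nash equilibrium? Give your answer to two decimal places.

450.80 hours

Each unit j contributes comes back to j as 3.6 × (j's share), so j prefers to contribute only if that share exceeds 1/3.6 = 0.2778; otherwise keeping the unit dominates.
The shares above 0.2778 belong to Bao and Farah, contributing 49 each; the remaining 2 contribute 0. Total contributed: 98.
The shared-resources pool pays out 3.6 × 98 = 352.80 in total (split across the unequal shares, but the aggregate is all that matters for the group sum).
The 2 free-riders keep 49 each, adding 98. Group total = 98 + 352.80 = 450.80.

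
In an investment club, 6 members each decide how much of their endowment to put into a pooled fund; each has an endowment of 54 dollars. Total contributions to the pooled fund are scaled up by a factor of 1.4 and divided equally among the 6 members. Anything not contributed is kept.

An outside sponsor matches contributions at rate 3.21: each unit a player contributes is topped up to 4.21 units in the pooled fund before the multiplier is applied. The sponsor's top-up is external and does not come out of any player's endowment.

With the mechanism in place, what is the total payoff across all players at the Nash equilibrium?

With the mechanism, a contributed unit returns 1.4 × 4.21 / 6 = 0.9823 per unit of net cost — still below 1 — so contributing 0 remains dominant for every player.
Everyone keeps their endowment and the group total is 6 × 54 = 324.

324.00 dollars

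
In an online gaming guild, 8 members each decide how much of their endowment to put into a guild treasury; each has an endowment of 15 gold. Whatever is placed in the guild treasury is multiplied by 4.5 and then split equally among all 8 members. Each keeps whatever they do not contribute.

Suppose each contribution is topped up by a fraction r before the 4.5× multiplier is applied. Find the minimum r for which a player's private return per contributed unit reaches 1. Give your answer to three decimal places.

With matching at rate r, one contributed unit becomes (1 + r) in the guild treasury and returns 4.5 × (1 + r) / 8 to the contributor.
Setting this equal to 1: 1 + r = 8/4.5 = 1.7778.
So the minimum matching rate is r = 1.7778 − 1 = 0.778.

0.778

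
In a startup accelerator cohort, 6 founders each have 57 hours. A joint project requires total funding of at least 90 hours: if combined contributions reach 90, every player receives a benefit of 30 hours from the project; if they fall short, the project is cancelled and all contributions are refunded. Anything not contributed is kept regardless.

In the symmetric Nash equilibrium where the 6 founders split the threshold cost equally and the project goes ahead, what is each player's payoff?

Equal share of the threshold: 90/6 = 15.
At this profile no one gains by cutting their contribution: any cut drops the total below 90, the project is cancelled, contributions are refunded, and the deviator ends with 57, which is less than 57 − 15 + 30 = 72. Contributing more than 15 just wastes the excess. So contributing exactly 15 is a best response.
Each player's payoff: 57 − 15 + 30 = 72.

72 hours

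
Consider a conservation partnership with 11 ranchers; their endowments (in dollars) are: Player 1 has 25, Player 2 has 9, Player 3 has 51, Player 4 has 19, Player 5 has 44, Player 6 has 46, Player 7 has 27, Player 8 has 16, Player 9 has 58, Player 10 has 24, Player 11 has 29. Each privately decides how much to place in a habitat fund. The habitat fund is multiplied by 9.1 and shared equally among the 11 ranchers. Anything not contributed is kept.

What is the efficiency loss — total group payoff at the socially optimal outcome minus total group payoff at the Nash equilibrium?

2818.80 dollars

The private return per contributed unit is 9.1/11 = 0.8273 < 1 for every player regardless of endowment, so the Nash equilibrium is zero contribution and the group total is Σ E_j = 25 + 9 + 51 + 19 + 44 + 46 + 27 + 16 + 58 + 24 + 29 = 348.
Each contributed unit returns 9.100 to the group, so the social optimum is full contribution by everyone: group total = 9.100 × 348 = 3166.80.
Efficiency loss = (9.100 − 1) × 348 = 2818.80.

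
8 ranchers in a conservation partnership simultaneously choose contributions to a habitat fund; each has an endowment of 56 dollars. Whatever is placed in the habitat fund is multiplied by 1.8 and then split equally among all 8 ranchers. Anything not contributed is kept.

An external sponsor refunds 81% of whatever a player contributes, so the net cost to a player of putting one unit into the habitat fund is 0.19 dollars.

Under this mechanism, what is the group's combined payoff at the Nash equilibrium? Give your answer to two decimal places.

1169.28 dollars

With the mechanism, a contributed unit returns (1.8/8) / 0.19 = 1.1842 per unit of net cost to the contributor — now above 1 — so contributing fully is weakly dominant for every player.
At the Nash equilibrium everyone contributes 56. Group total payoff = 8 × (56 × 0.81 + 1.8 × 56) = 1169.28.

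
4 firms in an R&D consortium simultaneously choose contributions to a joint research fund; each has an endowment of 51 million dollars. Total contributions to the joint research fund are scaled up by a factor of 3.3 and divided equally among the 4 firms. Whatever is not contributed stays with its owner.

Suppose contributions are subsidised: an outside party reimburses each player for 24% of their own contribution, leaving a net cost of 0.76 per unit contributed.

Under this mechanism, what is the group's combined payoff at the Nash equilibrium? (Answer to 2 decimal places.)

722.16 million dollars

With the mechanism, a contributed unit returns (3.3/4) / 0.76 = 1.0855 per unit of net cost to the contributor — now above 1 — so contributing fully is weakly dominant for every player.
So the Nash equilibrium is full contribution by all 4; the group earns 4 × (51 × 0.24 + 3.3 × 51) = 722.16.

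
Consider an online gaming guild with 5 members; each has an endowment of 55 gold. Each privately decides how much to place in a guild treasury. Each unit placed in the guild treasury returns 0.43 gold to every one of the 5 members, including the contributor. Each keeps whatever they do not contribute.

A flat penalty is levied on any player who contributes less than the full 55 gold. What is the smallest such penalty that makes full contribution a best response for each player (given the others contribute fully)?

31.35 gold

Given the others contribute fully, the best deviation is to contribute 0 (any partial contribution still incurs the fine and gives up units whose private return 0.43 is below 1).
Deviating from 55 to 0 saves 55 gold but forfeits the deviator's share of the drop in the guild treasury: 0.43 × 55 = 23.65.
So the deviation gain is 55 − 23.65 = 31.35, and the fine must be at least 31.35 gold to wipe it out.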